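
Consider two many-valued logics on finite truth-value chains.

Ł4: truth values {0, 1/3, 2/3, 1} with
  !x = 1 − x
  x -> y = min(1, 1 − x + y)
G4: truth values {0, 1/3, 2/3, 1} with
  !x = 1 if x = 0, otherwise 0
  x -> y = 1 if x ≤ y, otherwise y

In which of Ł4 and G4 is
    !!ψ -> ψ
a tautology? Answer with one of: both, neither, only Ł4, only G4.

In Ł4: every assignment gives 1 — tautology.
In G4: at ψ = 1/3 the value is 1/3 — not a tautology.

only Ł4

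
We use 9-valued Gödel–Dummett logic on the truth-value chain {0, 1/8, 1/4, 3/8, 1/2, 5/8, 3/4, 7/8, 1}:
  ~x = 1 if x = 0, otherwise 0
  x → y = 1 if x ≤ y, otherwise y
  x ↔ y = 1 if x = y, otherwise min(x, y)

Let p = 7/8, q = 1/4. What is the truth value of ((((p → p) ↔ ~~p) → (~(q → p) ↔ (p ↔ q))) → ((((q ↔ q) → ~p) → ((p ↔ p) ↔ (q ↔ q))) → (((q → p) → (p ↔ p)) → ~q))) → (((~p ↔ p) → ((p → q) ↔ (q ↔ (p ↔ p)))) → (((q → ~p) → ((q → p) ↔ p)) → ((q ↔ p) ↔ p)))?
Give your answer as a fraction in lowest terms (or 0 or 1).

1/4

p → p = 7/8 → 7/8 = 1
~p = ~7/8 = 0
~~p = ~0 = 1
(p → p) ↔ ~~p = 1 ↔ 1 = 1
q → p = 1/4 → 7/8 = 1
~(q → p) = ~1 = 0
p ↔ q = 7/8 ↔ 1/4 = 1/4
~(q → p) ↔ (p ↔ q) = 0 ↔ 1/4 = 0
((p → p) ↔ ~~p) → (~(q → p) ↔ (p ↔ q)) = 1 → 0 = 0
q ↔ q = 1/4 ↔ 1/4 = 1
~p = ~7/8 = 0
(q ↔ q) → ~p = 1 → 0 = 0
p ↔ p = 7/8 ↔ 7/8 = 1
q ↔ q = 1/4 ↔ 1/4 = 1
(p ↔ p) ↔ (q ↔ q) = 1 ↔ 1 = 1
((q ↔ q) → ~p) → ((p ↔ p) ↔ (q ↔ q)) = 0 → 1 = 1
q → p = 1/4 → 7/8 = 1
p ↔ p = 7/8 ↔ 7/8 = 1
(q → p) → (p ↔ p) = 1 → 1 = 1
~q = ~1/4 = 0
((q → p) → (p ↔ p)) → ~q = 1 → 0 = 0
(((q ↔ q) → ~p) → ((p ↔ p) ↔ (q ↔ q))) → (((q → p) → (p ↔ p)) → ~q) = 1 → 0 = 0
(((p → p) ↔ ~~p) → (~(q → p) ↔ (p ↔ q))) → ((((q ↔ q) → ~p) → ((p ↔ p) ↔ (q ↔ q))) → (((q → p) → (p ↔ p)) → ~q)) = 0 → 0 = 1
~p = ~7/8 = 0
~p ↔ p = 0 ↔ 7/8 = 0
p → q = 7/8 → 1/4 = 1/4
p ↔ p = 7/8 ↔ 7/8 = 1
q ↔ (p ↔ p) = 1/4 ↔ 1 = 1/4
(p → q) ↔ (q ↔ (p ↔ p)) = 1/4 ↔ 1/4 = 1
(~p ↔ p) → ((p → q) ↔ (q ↔ (p ↔ p))) = 0 → 1 = 1
~p = ~7/8 = 0
q → ~p = 1/4 → 0 = 0
q → p = 1/4 → 7/8 = 1
(q → p) ↔ p = 1 ↔ 7/8 = 7/8
(q → ~p) → ((q → p) ↔ p) = 0 → 7/8 = 1
q ↔ p = 1/4 ↔ 7/8 = 1/4
(q ↔ p) ↔ p = 1/4 ↔ 7/8 = 1/4
((q → ~p) → ((q → p) ↔ p)) → ((q ↔ p) ↔ p) = 1 → 1/4 = 1/4
((~p ↔ p) → ((p → q) ↔ (q ↔ (p ↔ p)))) → (((q → ~p) → ((q → p) ↔ p)) → ((q ↔ p) ↔ p)) = 1 → 1/4 = 1/4
((((p → p) ↔ ~~p) → (~(q → p) ↔ (p ↔ q))) → ((((q ↔ q) → ~p) → ((p ↔ p) ↔ (q ↔ q))) → (((q → p) → (p ↔ p)) → ~q))) → (((~p ↔ p) → ((p → q) ↔ (q ↔ (p ↔ p)))) → (((q → ~p) → ((q → p) ↔ p)) → ((q ↔ p) ↔ p))) = 1 → 1/4 = 1/4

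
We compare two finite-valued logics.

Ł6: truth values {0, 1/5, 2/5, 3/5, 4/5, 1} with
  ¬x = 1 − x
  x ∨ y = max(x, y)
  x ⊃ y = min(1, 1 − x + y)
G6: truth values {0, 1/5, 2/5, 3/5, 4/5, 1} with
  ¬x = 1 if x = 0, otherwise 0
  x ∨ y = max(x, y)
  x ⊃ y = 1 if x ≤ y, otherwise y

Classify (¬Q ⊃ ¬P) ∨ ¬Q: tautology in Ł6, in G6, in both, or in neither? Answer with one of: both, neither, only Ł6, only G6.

In Ł6: at P = 2/5, Q = 1/5 the value is 4/5 — not a tautology.
In G6: every assignment gives 1 — tautology.

only G6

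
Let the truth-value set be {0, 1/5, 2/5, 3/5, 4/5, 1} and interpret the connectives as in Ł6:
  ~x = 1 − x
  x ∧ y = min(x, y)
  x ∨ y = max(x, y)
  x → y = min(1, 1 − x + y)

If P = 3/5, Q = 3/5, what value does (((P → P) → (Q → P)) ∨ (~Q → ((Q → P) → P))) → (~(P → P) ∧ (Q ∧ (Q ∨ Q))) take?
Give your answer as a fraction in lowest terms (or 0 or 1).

P → P = 3/5 → 3/5 = 1
Q → P = 3/5 → 3/5 = 1
(P → P) → (Q → P) = 1 → 1 = 1
~Q = ~3/5 = 2/5
Q → P = 3/5 → 3/5 = 1
(Q → P) → P = 1 → 3/5 = 3/5
~Q → ((Q → P) → P) = 2/5 → 3/5 = 1
((P → P) → (Q → P)) ∨ (~Q → ((Q → P) → P)) = 1 ∨ 1 = 1
P → P = 3/5 → 3/5 = 1
~(P → P) = ~1 = 0
Q ∨ Q = 3/5 ∨ 3/5 = 3/5
Q ∧ (Q ∨ Q) = 3/5 ∧ 3/5 = 3/5
~(P → P) ∧ (Q ∧ (Q ∨ Q)) = 0 ∧ 3/5 = 0
(((P → P) → (Q → P)) ∨ (~Q → ((Q → P) → P))) → (~(P → P) ∧ (Q ∧ (Q ∨ Q))) = 1 → 0 = 0

0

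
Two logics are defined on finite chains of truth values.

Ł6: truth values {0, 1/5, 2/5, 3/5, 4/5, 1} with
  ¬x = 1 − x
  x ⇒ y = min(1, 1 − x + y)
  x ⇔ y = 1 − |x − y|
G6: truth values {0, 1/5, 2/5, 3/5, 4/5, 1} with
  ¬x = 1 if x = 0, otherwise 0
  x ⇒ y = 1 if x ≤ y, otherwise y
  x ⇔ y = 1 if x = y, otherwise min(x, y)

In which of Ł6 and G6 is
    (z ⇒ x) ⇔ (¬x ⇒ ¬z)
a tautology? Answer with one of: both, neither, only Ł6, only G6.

only Ł6

In Ł6: every assignment gives 1 — tautology.
In G6: at x = 1/5, z = 2/5 the value is 1/5 — not a tautology.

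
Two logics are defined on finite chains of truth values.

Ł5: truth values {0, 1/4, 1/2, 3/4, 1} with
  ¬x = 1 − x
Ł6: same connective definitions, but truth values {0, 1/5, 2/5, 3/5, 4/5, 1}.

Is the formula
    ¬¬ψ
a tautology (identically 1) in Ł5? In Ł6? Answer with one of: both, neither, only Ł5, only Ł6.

neither

In Ł5: at ψ = 0 the value is 0 — not a tautology.
In Ł6: at ψ = 0 the value is 0 — not a tautology.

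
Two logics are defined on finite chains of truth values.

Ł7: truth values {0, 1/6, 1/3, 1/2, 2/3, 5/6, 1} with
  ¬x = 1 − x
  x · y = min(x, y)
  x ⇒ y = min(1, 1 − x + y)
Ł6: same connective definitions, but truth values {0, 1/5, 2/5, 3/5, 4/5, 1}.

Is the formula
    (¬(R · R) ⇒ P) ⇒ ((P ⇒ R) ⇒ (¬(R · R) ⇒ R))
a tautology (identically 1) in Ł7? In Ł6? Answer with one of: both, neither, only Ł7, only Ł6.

both

In Ł7: every assignment gives 1 — tautology.
In Ł6: every assignment gives 1 — tautology.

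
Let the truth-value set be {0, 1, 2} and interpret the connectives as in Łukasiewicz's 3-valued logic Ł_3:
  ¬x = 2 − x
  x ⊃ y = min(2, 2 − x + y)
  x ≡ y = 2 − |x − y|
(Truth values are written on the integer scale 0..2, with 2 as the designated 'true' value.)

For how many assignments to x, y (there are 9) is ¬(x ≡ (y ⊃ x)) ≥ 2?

x = 0, y = 0 ↦ 2  ≥
x = 0, y = 1 ↦ 1  <
x = 0, y = 2 ↦ 0  <
x = 1, y = 0 ↦ 1  <
x = 1, y = 1 ↦ 1  <
x = 1, y = 2 ↦ 0  <
x = 2, y = 0 ↦ 0  <
x = 2, y = 1 ↦ 0  <
x = 2, y = 2 ↦ 0  <
So 1 of the 9 assignments meets the threshold.

1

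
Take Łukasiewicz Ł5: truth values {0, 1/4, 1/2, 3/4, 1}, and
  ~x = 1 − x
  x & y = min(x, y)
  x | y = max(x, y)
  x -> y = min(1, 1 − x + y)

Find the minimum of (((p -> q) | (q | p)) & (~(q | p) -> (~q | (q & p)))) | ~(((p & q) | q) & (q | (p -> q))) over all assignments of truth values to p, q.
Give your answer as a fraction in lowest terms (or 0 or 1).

3/4

Take p = 1/2, q = 1/4:
p -> q = 1/2 -> 1/4 = 3/4
q | p = 1/4 | 1/2 = 1/2
(p -> q) | (q | p) = 3/4 | 1/2 = 3/4
q | p = 1/4 | 1/2 = 1/2
~(q | p) = ~1/2 = 1/2
~q = ~1/4 = 3/4
q & p = 1/4 & 1/2 = 1/4
~q | (q & p) = 3/4 | 1/4 = 3/4
~(q | p) -> (~q | (q & p)) = 1/2 -> 3/4 = 1
((p -> q) | (q | p)) & (~(q | p) -> (~q | (q & p))) = 3/4 & 1 = 3/4
p & q = 1/2 & 1/4 = 1/4
(p & q) | q = 1/4 | 1/4 = 1/4
p -> q = 1/2 -> 1/4 = 3/4
q | (p -> q) = 1/4 | 3/4 = 3/4
((p & q) | q) & (q | (p -> q)) = 1/4 & 3/4 = 1/4
~(((p & q) | q) & (q | (p -> q))) = ~1/4 = 3/4
(((p -> q) | (q | p)) & (~(q | p) -> (~q | (q & p)))) | ~(((p & q) | q) & (q | (p -> q))) = 3/4 | 3/4 = 3/4
No assignment yields a value below 3/4, so this is the minimum.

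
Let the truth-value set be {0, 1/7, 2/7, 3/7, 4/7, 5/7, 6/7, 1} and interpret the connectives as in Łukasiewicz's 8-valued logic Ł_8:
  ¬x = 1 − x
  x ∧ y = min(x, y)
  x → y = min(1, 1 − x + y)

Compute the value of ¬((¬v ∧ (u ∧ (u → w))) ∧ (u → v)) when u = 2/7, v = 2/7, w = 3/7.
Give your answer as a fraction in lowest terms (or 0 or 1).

¬v = ¬2/7 = 5/7
u → w = 2/7 → 3/7 = 1
u ∧ (u → w) = 2/7 ∧ 1 = 2/7
¬v ∧ (u ∧ (u → w)) = 5/7 ∧ 2/7 = 2/7
u → v = 2/7 → 2/7 = 1
(¬v ∧ (u ∧ (u → w))) ∧ (u → v) = 2/7 ∧ 1 = 2/7
¬((¬v ∧ (u ∧ (u → w))) ∧ (u → v)) = ¬2/7 = 5/7

5/7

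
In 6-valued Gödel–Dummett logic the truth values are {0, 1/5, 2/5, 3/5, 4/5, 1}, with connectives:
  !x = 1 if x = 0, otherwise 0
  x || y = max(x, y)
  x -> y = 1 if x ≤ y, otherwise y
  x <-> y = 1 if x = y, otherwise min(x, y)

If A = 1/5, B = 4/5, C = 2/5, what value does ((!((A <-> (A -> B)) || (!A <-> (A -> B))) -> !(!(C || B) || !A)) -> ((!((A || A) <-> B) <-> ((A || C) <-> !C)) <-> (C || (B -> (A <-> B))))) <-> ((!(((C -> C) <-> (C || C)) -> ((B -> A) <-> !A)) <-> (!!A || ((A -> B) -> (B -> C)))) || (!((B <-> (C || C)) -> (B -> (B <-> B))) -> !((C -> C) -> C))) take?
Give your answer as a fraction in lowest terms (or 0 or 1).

2/5

A -> B = 1/5 -> 4/5 = 1
A <-> (A -> B) = 1/5 <-> 1 = 1/5
!A = !1/5 = 0
A -> B = 1/5 -> 4/5 = 1
!A <-> (A -> B) = 0 <-> 1 = 0
(A <-> (A -> B)) || (!A <-> (A -> B)) = 1/5 || 0 = 1/5
!((A <-> (A -> B)) || (!A <-> (A -> B))) = !1/5 = 0
C || B = 2/5 || 4/5 = 4/5
!(C || B) = !4/5 = 0
!A = !1/5 = 0
!(C || B) || !A = 0 || 0 = 0
!(!(C || B) || !A) = !0 = 1
!((A <-> (A -> B)) || (!A <-> (A -> B))) -> !(!(C || B) || !A) = 0 -> 1 = 1
A || A = 1/5 || 1/5 = 1/5
(A || A) <-> B = 1/5 <-> 4/5 = 1/5
!((A || A) <-> B) = !1/5 = 0
A || C = 1/5 || 2/5 = 2/5
!C = !2/5 = 0
(A || C) <-> !C = 2/5 <-> 0 = 0
!((A || A) <-> B) <-> ((A || C) <-> !C) = 0 <-> 0 = 1
A <-> B = 1/5 <-> 4/5 = 1/5
B -> (A <-> B) = 4/5 -> 1/5 = 1/5
C || (B -> (A <-> B)) = 2/5 || 1/5 = 2/5
(!((A || A) <-> B) <-> ((A || C) <-> !C)) <-> (C || (B -> (A <-> B))) = 1 <-> 2/5 = 2/5
(!((A <-> (A -> B)) || (!A <-> (A -> B))) -> !(!(C || B) || !A)) -> ((!((A || A) <-> B) <-> ((A || C) <-> !C)) <-> (C || (B -> (A <-> B)))) = 1 -> 2/5 = 2/5
C -> C = 2/5 -> 2/5 = 1
C || C = 2/5 || 2/5 = 2/5
(C -> C) <-> (C || C) = 1 <-> 2/5 = 2/5
B -> A = 4/5 -> 1/5 = 1/5
!A = !1/5 = 0
(B -> A) <-> !A = 1/5 <-> 0 = 0
((C -> C) <-> (C || C)) -> ((B -> A) <-> !A) = 2/5 -> 0 = 0
!(((C -> C) <-> (C || C)) -> ((B -> A) <-> !A)) = !0 = 1
!A = !1/5 = 0
!!A = !0 = 1
A -> B = 1/5 -> 4/5 = 1
B -> C = 4/5 -> 2/5 = 2/5
(A -> B) -> (B -> C) = 1 -> 2/5 = 2/5
!!A || ((A -> B) -> (B -> C)) = 1 || 2/5 = 1
!(((C -> C) <-> (C || C)) -> ((B -> A) <-> !A)) <-> (!!A || ((A -> B) -> (B -> C))) = 1 <-> 1 = 1
C || C = 2/5 || 2/5 = 2/5
B <-> (C || C) = 4/5 <-> 2/5 = 2/5
B <-> B = 4/5 <-> 4/5 = 1
B -> (B <-> B) = 4/5 -> 1 = 1
(B <-> (C || C)) -> (B -> (B <-> B)) = 2/5 -> 1 = 1
!((B <-> (C || C)) -> (B -> (B <-> B))) = !1 = 0
C -> C = 2/5 -> 2/5 = 1
(C -> C) -> C = 1 -> 2/5 = 2/5
!((C -> C) -> C) = !2/5 = 0
!((B <-> (C || C)) -> (B -> (B <-> B))) -> !((C -> C) -> C) = 0 -> 0 = 1
(!(((C -> C) <-> (C || C)) -> ((B -> A) <-> !A)) <-> (!!A || ((A -> B) -> (B -> C)))) || (!((B <-> (C || C)) -> (B -> (B <-> B))) -> !((C -> C) -> C)) = 1 || 1 = 1
((!((A <-> (A -> B)) || (!A <-> (A -> B))) -> !(!(C || B) || !A)) -> ((!((A || A) <-> B) <-> ((A || C) <-> !C)) <-> (C || (B -> (A <-> B))))) <-> ((!(((C -> C) <-> (C || C)) -> ((B -> A) <-> !A)) <-> (!!A || ((A -> B) -> (B -> C)))) || (!((B <-> (C || C)) -> (B -> (B <-> B))) -> !((C -> C) -> C))) = 2/5 <-> 1 = 2/5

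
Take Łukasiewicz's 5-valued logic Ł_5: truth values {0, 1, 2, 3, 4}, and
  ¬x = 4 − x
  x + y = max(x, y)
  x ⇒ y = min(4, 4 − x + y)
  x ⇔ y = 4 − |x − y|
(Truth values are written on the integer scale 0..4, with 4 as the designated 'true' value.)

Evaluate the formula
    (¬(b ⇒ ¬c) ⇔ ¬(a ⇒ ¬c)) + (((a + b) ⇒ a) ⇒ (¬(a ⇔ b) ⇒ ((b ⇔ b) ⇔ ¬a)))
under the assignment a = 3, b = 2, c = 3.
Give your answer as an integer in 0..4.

4

¬c = ¬3 = 1
b ⇒ ¬c = 2 ⇒ 1 = 3
¬(b ⇒ ¬c) = ¬3 = 1
¬c = ¬3 = 1
a ⇒ ¬c = 3 ⇒ 1 = 2
¬(a ⇒ ¬c) = ¬2 = 2
¬(b ⇒ ¬c) ⇔ ¬(a ⇒ ¬c) = 1 ⇔ 2 = 3
a + b = 3 + 2 = 3
(a + b) ⇒ a = 3 ⇒ 3 = 4
a ⇔ b = 3 ⇔ 2 = 3
¬(a ⇔ b) = ¬3 = 1
b ⇔ b = 2 ⇔ 2 = 4
¬a = ¬3 = 1
(b ⇔ b) ⇔ ¬a = 4 ⇔ 1 = 1
¬(a ⇔ b) ⇒ ((b ⇔ b) ⇔ ¬a) = 1 ⇒ 1 = 4
((a + b) ⇒ a) ⇒ (¬(a ⇔ b) ⇒ ((b ⇔ b) ⇔ ¬a)) = 4 ⇒ 4 = 4
(¬(b ⇒ ¬c) ⇔ ¬(a ⇒ ¬c)) + (((a + b) ⇒ a) ⇒ (¬(a ⇔ b) ⇒ ((b ⇔ b) ⇔ ¬a))) = 3 + 4 = 4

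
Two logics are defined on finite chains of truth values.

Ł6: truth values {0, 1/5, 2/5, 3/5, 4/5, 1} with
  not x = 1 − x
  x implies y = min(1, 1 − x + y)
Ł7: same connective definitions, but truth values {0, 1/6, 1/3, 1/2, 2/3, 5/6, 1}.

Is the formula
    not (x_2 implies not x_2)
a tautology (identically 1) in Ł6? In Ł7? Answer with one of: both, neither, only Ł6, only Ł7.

In Ł6: at x_2 = 0 the value is 0 — not a tautology.
In Ł7: at x_2 = 0 the value is 0 — not a tautology.

neither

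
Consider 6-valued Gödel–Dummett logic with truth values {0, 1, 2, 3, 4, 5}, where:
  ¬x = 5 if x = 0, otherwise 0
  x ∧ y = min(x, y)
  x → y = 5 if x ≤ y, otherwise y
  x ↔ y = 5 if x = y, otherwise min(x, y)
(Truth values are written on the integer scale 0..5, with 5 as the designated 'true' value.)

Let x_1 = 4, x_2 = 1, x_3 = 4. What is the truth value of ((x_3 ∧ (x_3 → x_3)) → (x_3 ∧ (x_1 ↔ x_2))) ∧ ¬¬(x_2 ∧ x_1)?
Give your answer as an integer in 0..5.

1

x_3 → x_3 = 4 → 4 = 5
x_3 ∧ (x_3 → x_3) = 4 ∧ 5 = 4
x_1 ↔ x_2 = 4 ↔ 1 = 1
x_3 ∧ (x_1 ↔ x_2) = 4 ∧ 1 = 1
(x_3 ∧ (x_3 → x_3)) → (x_3 ∧ (x_1 ↔ x_2)) = 4 → 1 = 1
x_2 ∧ x_1 = 1 ∧ 4 = 1
¬(x_2 ∧ x_1) = ¬1 = 0
¬¬(x_2 ∧ x_1) = ¬0 = 5
((x_3 ∧ (x_3 → x_3)) → (x_3 ∧ (x_1 ↔ x_2))) ∧ ¬¬(x_2 ∧ x_1) = 1 ∧ 5 = 1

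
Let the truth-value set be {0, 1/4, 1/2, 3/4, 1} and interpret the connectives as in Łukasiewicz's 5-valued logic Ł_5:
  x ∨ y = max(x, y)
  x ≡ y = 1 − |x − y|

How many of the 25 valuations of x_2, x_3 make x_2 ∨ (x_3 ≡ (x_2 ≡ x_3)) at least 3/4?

14

value 1: 7 assignments (counts)
value 3/4: 7 assignments (counts)
value 1/2: 6 assignments
value 1/4: 3 assignments
value 0: 2 assignments
So 14 of the 25 assignments meet the threshold.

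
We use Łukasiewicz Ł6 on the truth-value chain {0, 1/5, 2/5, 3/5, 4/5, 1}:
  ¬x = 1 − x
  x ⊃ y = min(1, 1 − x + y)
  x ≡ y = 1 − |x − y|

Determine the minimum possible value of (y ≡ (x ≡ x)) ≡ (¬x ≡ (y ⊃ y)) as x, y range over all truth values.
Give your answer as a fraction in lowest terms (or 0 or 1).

Take x = 0, y = 0:
x ≡ x = 0 ≡ 0 = 1
y ≡ (x ≡ x) = 0 ≡ 1 = 0
¬x = ¬0 = 1
y ⊃ y = 0 ⊃ 0 = 1
¬x ≡ (y ⊃ y) = 1 ≡ 1 = 1
(y ≡ (x ≡ x)) ≡ (¬x ≡ (y ⊃ y)) = 0 ≡ 1 = 0
No assignment yields a value below 0, so this is the minimum.

0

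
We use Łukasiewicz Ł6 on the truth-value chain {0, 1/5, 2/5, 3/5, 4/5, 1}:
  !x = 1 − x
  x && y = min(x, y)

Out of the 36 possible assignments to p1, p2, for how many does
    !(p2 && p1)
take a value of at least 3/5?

27

value 1: 11 assignments (counts)
value 4/5: 9 assignments (counts)
value 3/5: 7 assignments (counts)
value 2/5: 5 assignments
value 1/5: 3 assignments
value 0: 1 assignment
So 27 of the 36 assignments meet the threshold.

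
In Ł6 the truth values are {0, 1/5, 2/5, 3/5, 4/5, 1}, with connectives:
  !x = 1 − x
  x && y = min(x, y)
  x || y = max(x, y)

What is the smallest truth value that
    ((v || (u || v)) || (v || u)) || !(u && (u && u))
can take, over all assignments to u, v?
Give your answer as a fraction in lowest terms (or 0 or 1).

Take u = 2/5, v = 0:
u || v = 2/5 || 0 = 2/5
v || (u || v) = 0 || 2/5 = 2/5
v || u = 0 || 2/5 = 2/5
(v || (u || v)) || (v || u) = 2/5 || 2/5 = 2/5
u && u = 2/5 && 2/5 = 2/5
u && (u && u) = 2/5 && 2/5 = 2/5
!(u && (u && u)) = !2/5 = 3/5
((v || (u || v)) || (v || u)) || !(u && (u && u)) = 2/5 || 3/5 = 3/5
No assignment yields a value below 3/5, so this is the minimum.

3/5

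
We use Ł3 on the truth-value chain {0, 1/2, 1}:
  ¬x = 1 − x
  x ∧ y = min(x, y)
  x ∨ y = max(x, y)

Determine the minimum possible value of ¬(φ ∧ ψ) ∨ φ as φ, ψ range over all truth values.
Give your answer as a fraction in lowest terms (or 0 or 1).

Take φ = 1/2, ψ = 1/2:
φ ∧ ψ = 1/2 ∧ 1/2 = 1/2
¬(φ ∧ ψ) = ¬1/2 = 1/2
¬(φ ∧ ψ) ∨ φ = 1/2 ∨ 1/2 = 1/2
No assignment yields a value below 1/2, so this is the minimum.

1/2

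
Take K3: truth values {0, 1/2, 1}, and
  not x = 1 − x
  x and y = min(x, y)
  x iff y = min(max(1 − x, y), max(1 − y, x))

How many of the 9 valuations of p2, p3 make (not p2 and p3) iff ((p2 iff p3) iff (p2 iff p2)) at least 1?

1

p2 = 0, p3 = 0 ↦ 0  <
p2 = 0, p3 = 1/2 ↦ 1/2  <
p2 = 0, p3 = 1 ↦ 0  <
p2 = 1/2, p3 = 0 ↦ 1/2  <
p2 = 1/2, p3 = 1/2 ↦ 1/2  <
p2 = 1/2, p3 = 1 ↦ 1/2  <
p2 = 1, p3 = 0 ↦ 1  ≥
p2 = 1, p3 = 1/2 ↦ 1/2  <
p2 = 1, p3 = 1 ↦ 0  <
So 1 of the 9 assignments meets the threshold.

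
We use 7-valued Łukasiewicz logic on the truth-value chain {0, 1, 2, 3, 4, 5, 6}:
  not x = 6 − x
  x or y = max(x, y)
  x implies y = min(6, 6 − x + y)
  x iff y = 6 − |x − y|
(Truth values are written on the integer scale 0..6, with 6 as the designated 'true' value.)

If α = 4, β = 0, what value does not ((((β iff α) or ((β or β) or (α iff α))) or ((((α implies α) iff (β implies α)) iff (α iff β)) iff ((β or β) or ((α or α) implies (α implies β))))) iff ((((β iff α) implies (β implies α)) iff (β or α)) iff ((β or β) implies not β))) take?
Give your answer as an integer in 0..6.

2

β iff α = 0 iff 4 = 2
β or β = 0 or 0 = 0
α iff α = 4 iff 4 = 6
(β or β) or (α iff α) = 0 or 6 = 6
(β iff α) or ((β or β) or (α iff α)) = 2 or 6 = 6
α implies α = 4 implies 4 = 6
β implies α = 0 implies 4 = 6
(α implies α) iff (β implies α) = 6 iff 6 = 6
α iff β = 4 iff 0 = 2
((α implies α) iff (β implies α)) iff (α iff β) = 6 iff 2 = 2
β or β = 0 or 0 = 0
α or α = 4 or 4 = 4
α implies β = 4 implies 0 = 2
(α or α) implies (α implies β) = 4 implies 2 = 4
(β or β) or ((α or α) implies (α implies β)) = 0 or 4 = 4
(((α implies α) iff (β implies α)) iff (α iff β)) iff ((β or β) or ((α or α) implies (α implies β))) = 2 iff 4 = 4
((β iff α) or ((β or β) or (α iff α))) or ((((α implies α) iff (β implies α)) iff (α iff β)) iff ((β or β) or ((α or α) implies (α implies β)))) = 6 or 4 = 6
β iff α = 0 iff 4 = 2
β implies α = 0 implies 4 = 6
(β iff α) implies (β implies α) = 2 implies 6 = 6
β or α = 0 or 4 = 4
((β iff α) implies (β implies α)) iff (β or α) = 6 iff 4 = 4
β or β = 0 or 0 = 0
not β = not 0 = 6
(β or β) implies not β = 0 implies 6 = 6
(((β iff α) implies (β implies α)) iff (β or α)) iff ((β or β) implies not β) = 4 iff 6 = 4
(((β iff α) or ((β or β) or (α iff α))) or ((((α implies α) iff (β implies α)) iff (α iff β)) iff ((β or β) or ((α or α) implies (α implies β))))) iff ((((β iff α) implies (β implies α)) iff (β or α)) iff ((β or β) implies not β)) = 6 iff 4 = 4
not ((((β iff α) or ((β or β) or (α iff α))) or ((((α implies α) iff (β implies α)) iff (α iff β)) iff ((β or β) or ((α or α) implies (α implies β))))) iff ((((β iff α) implies (β implies α)) iff (β or α)) iff ((β or β) implies not β))) = not 4 = 2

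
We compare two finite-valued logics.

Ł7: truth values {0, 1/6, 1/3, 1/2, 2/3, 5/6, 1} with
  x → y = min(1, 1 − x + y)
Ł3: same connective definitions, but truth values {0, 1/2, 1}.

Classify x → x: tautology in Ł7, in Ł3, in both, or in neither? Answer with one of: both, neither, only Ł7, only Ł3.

In Ł7: every assignment gives 1 — tautology.
In Ł3: every assignment gives 1 — tautology.

both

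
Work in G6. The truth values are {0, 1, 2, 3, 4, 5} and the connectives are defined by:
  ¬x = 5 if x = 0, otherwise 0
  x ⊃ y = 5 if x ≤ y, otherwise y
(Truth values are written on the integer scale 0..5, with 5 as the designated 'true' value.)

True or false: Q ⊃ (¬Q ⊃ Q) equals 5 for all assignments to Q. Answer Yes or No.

Q = 0 ↦ 5
Q = 1 ↦ 5
Q = 2 ↦ 5
Q = 3 ↦ 5
Q = 4 ↦ 5
Q = 5 ↦ 5
Every assignment gives a value ≥ 5.

Yes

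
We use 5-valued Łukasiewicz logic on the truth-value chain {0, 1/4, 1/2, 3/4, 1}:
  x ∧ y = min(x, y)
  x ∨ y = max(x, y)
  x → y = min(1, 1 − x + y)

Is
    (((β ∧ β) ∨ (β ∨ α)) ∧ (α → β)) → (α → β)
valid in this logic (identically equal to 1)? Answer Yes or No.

At α = 3/4, β = 1, for instance:
β ∧ β = 1 ∧ 1 = 1
β ∨ α = 1 ∨ 3/4 = 1
(β ∧ β) ∨ (β ∨ α) = 1 ∨ 1 = 1
α → β = 3/4 → 1 = 1
((β ∧ β) ∨ (β ∨ α)) ∧ (α → β) = 1 ∧ 1 = 1
(((β ∧ β) ∨ (β ∨ α)) ∧ (α → β)) → (α → β) = 1 → 1 = 1
and checking the remaining 24 assignments likewise gives ≥ 1 in every case.

Yes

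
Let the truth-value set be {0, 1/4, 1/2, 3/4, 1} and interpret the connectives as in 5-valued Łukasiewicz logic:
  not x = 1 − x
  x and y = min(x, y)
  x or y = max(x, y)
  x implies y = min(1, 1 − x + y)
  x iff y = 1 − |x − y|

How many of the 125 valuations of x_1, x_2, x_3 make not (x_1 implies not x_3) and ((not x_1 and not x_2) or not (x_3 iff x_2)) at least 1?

1

value 1: 1 assignment (counts)
value 3/4: 4 assignments
value 1/2: 10 assignments
value 1/4: 28 assignments
value 0: 82 assignments
So 1 of the 125 assignments meets the threshold.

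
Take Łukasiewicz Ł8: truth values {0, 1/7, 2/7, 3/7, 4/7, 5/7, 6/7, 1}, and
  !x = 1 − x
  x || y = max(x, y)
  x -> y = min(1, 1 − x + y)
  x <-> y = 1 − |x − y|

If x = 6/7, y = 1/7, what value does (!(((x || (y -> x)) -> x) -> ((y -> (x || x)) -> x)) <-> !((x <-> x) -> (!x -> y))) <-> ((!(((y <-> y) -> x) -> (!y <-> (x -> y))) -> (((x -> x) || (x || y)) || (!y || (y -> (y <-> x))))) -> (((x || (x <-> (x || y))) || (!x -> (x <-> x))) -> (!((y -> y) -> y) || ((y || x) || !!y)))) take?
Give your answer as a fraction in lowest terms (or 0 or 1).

y -> x = 1/7 -> 6/7 = 1
x || (y -> x) = 6/7 || 1 = 1
(x || (y -> x)) -> x = 1 -> 6/7 = 6/7
x || x = 6/7 || 6/7 = 6/7
y -> (x || x) = 1/7 -> 6/7 = 1
(y -> (x || x)) -> x = 1 -> 6/7 = 6/7
((x || (y -> x)) -> x) -> ((y -> (x || x)) -> x) = 6/7 -> 6/7 = 1
!(((x || (y -> x)) -> x) -> ((y -> (x || x)) -> x)) = !1 = 0
x <-> x = 6/7 <-> 6/7 = 1
!x = !6/7 = 1/7
!x -> y = 1/7 -> 1/7 = 1
(x <-> x) -> (!x -> y) = 1 -> 1 = 1
!((x <-> x) -> (!x -> y)) = !1 = 0
!(((x || (y -> x)) -> x) -> ((y -> (x || x)) -> x)) <-> !((x <-> x) -> (!x -> y)) = 0 <-> 0 = 1
y <-> y = 1/7 <-> 1/7 = 1
(y <-> y) -> x = 1 -> 6/7 = 6/7
!y = !1/7 = 6/7
x -> y = 6/7 -> 1/7 = 2/7
!y <-> (x -> y) = 6/7 <-> 2/7 = 3/7
((y <-> y) -> x) -> (!y <-> (x -> y)) = 6/7 -> 3/7 = 4/7
!(((y <-> y) -> x) -> (!y <-> (x -> y))) = !4/7 = 3/7
x -> x = 6/7 -> 6/7 = 1
x || y = 6/7 || 1/7 = 6/7
(x -> x) || (x || y) = 1 || 6/7 = 1
!y = !1/7 = 6/7
y <-> x = 1/7 <-> 6/7 = 2/7
y -> (y <-> x) = 1/7 -> 2/7 = 1
!y || (y -> (y <-> x)) = 6/7 || 1 = 1
((x -> x) || (x || y)) || (!y || (y -> (y <-> x))) = 1 || 1 = 1
!(((y <-> y) -> x) -> (!y <-> (x -> y))) -> (((x -> x) || (x || y)) || (!y || (y -> (y <-> x)))) = 3/7 -> 1 = 1
x || y = 6/7 || 1/7 = 6/7
x <-> (x || y) = 6/7 <-> 6/7 = 1
x || (x <-> (x || y)) = 6/7 || 1 = 1
!x = !6/7 = 1/7
x <-> x = 6/7 <-> 6/7 = 1
!x -> (x <-> x) = 1/7 -> 1 = 1
(x || (x <-> (x || y))) || (!x -> (x <-> x)) = 1 || 1 = 1
y -> y = 1/7 -> 1/7 = 1
(y -> y) -> y = 1 -> 1/7 = 1/7
!((y -> y) -> y) = !1/7 = 6/7
y || x = 1/7 || 6/7 = 6/7
!y = !1/7 = 6/7
!!y = !6/7 = 1/7
(y || x) || !!y = 6/7 || 1/7 = 6/7
!((y -> y) -> y) || ((y || x) || !!y) = 6/7 || 6/7 = 6/7
((x || (x <-> (x || y))) || (!x -> (x <-> x))) -> (!((y -> y) -> y) || ((y || x) || !!y)) = 1 -> 6/7 = 6/7
(!(((y <-> y) -> x) -> (!y <-> (x -> y))) -> (((x -> x) || (x || y)) || (!y || (y -> (y <-> x))))) -> (((x || (x <-> (x || y))) || (!x -> (x <-> x))) -> (!((y -> y) -> y) || ((y || x) || !!y))) = 1 -> 6/7 = 6/7
(!(((x || (y -> x)) -> x) -> ((y -> (x || x)) -> x)) <-> !((x <-> x) -> (!x -> y))) <-> ((!(((y <-> y) -> x) -> (!y <-> (x -> y))) -> (((x -> x) || (x || y)) || (!y || (y -> (y <-> x))))) -> (((x || (x <-> (x || y))) || (!x -> (x <-> x))) -> (!((y -> y) -> y) || ((y || x) || !!y)))) = 1 <-> 6/7 = 6/7

6/7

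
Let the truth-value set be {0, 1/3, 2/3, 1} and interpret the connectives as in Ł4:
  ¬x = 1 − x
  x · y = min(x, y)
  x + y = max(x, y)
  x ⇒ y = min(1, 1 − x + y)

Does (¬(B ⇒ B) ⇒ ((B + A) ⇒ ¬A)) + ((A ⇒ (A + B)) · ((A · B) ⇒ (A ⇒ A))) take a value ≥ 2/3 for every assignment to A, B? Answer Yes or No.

Yes

A = 0, B = 0 ↦ 1
A = 0, B = 1/3 ↦ 1
A = 0, B = 2/3 ↦ 1
A = 0, B = 1 ↦ 1
A = 1/3, B = 0 ↦ 1
A = 1/3, B = 1/3 ↦ 1
A = 1/3, B = 2/3 ↦ 1
A = 1/3, B = 1 ↦ 1
A = 2/3, B = 0 ↦ 1
A = 2/3, B = 1/3 ↦ 1
A = 2/3, B = 2/3 ↦ 1
A = 2/3, B = 1 ↦ 1
A = 1, B = 0 ↦ 1
A = 1, B = 1/3 ↦ 1
A = 1, B = 2/3 ↦ 1
A = 1, B = 1 ↦ 1
Every assignment gives a value ≥ 2/3.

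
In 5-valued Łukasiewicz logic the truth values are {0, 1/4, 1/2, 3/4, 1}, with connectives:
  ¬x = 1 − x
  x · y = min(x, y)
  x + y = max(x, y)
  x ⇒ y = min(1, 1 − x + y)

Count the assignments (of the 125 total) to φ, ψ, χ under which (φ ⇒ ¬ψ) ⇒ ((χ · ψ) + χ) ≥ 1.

value 1: 45 assignments (counts)
value 3/4: 24 assignments
value 1/2: 22 assignments
value 1/4: 19 assignments
value 0: 15 assignments
So 45 of the 125 assignments meet the threshold.

45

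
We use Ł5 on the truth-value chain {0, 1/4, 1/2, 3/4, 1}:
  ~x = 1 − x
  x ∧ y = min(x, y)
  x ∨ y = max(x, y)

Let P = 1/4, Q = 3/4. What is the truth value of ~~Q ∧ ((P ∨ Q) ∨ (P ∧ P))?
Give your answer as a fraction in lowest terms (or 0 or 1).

~Q = ~3/4 = 1/4
~~Q = ~1/4 = 3/4
P ∨ Q = 1/4 ∨ 3/4 = 3/4
P ∧ P = 1/4 ∧ 1/4 = 1/4
(P ∨ Q) ∨ (P ∧ P) = 3/4 ∨ 1/4 = 3/4
~~Q ∧ ((P ∨ Q) ∨ (P ∧ P)) = 3/4 ∧ 3/4 = 3/4

3/4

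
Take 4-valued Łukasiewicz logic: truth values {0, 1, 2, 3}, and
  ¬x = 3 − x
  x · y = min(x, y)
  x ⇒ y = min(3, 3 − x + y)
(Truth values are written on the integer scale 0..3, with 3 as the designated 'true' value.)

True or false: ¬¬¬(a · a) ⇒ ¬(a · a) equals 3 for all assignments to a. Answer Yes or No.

Yes

a = 0 ↦ 3
a = 1 ↦ 3
a = 2 ↦ 3
a = 3 ↦ 3
Every assignment gives a value ≥ 3.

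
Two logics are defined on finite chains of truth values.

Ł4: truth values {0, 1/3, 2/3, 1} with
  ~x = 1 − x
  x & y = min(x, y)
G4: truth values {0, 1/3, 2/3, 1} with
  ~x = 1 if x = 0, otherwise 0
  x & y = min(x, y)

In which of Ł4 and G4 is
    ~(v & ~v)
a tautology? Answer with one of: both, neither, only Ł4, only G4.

In Ł4: at v = 1/3 the value is 2/3 — not a tautology.
In G4: every assignment gives 1 — tautology.

only G4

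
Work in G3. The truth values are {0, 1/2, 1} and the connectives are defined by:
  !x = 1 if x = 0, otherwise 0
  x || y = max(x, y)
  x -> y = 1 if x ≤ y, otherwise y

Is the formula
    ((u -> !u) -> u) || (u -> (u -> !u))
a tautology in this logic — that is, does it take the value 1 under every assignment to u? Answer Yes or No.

Yes

u = 0 ↦ 1
u = 1/2 ↦ 1
u = 1 ↦ 1
Every assignment gives a value ≥ 1.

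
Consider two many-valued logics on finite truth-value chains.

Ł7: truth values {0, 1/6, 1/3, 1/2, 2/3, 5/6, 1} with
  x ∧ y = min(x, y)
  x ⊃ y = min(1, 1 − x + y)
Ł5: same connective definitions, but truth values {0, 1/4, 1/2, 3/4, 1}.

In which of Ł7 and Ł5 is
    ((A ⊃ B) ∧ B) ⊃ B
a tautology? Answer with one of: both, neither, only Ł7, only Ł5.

In Ł7: every assignment gives 1 — tautology.
In Ł5: every assignment gives 1 — tautology.

both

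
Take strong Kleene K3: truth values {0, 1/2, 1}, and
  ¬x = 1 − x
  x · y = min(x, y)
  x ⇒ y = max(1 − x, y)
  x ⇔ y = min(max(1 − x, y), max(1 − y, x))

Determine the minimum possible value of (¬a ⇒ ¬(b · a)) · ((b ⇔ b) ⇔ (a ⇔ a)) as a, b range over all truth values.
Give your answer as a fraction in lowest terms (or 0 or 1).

Take a = 0, b = 1/2:
¬a = ¬0 = 1
b · a = 1/2 · 0 = 0
¬(b · a) = ¬0 = 1
¬a ⇒ ¬(b · a) = 1 ⇒ 1 = 1
b ⇔ b = 1/2 ⇔ 1/2 = 1/2
a ⇔ a = 0 ⇔ 0 = 1
(b ⇔ b) ⇔ (a ⇔ a) = 1/2 ⇔ 1 = 1/2
(¬a ⇒ ¬(b · a)) · ((b ⇔ b) ⇔ (a ⇔ a)) = 1 · 1/2 = 1/2
No assignment yields a value below 1/2, so this is the minimum.

1/2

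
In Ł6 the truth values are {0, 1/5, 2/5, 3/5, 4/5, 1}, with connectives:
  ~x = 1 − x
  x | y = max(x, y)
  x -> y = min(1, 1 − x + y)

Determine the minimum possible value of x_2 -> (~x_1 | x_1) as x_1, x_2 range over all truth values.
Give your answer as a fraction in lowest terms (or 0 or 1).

Take x_1 = 2/5, x_2 = 1:
~x_1 = ~2/5 = 3/5
~x_1 | x_1 = 3/5 | 2/5 = 3/5
x_2 -> (~x_1 | x_1) = 1 -> 3/5 = 3/5
No assignment yields a value below 3/5, so this is the minimum.

3/5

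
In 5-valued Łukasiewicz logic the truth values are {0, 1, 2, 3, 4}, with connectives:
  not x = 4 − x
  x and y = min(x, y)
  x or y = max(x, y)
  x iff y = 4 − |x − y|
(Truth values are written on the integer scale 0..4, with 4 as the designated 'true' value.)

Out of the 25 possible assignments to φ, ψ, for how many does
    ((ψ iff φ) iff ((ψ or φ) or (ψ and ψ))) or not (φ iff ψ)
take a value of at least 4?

7

value 4: 7 assignments (counts)
value 3: 11 assignments
value 2: 5 assignments
value 1: 1 assignment
value 0: 1 assignment
So 7 of the 25 assignments meet the threshold.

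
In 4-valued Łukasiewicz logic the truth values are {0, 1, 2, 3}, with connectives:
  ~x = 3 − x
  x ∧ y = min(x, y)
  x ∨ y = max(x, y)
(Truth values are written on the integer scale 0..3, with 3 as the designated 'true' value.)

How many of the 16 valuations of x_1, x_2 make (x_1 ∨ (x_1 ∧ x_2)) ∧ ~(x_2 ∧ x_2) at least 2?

4

x_1 = 0, x_2 = 0 ↦ 0  <
x_1 = 0, x_2 = 1 ↦ 0  <
x_1 = 0, x_2 = 2 ↦ 0  <
x_1 = 0, x_2 = 3 ↦ 0  <
x_1 = 1, x_2 = 0 ↦ 1  <
x_1 = 1, x_2 = 1 ↦ 1  <
x_1 = 1, x_2 = 2 ↦ 1  <
x_1 = 1, x_2 = 3 ↦ 0  <
x_1 = 2, x_2 = 0 ↦ 2  ≥
x_1 = 2, x_2 = 1 ↦ 2  ≥
x_1 = 2, x_2 = 2 ↦ 1  <
x_1 = 2, x_2 = 3 ↦ 0  <
x_1 = 3, x_2 = 0 ↦ 3  ≥
x_1 = 3, x_2 = 1 ↦ 2  ≥
x_1 = 3, x_2 = 2 ↦ 1  <
x_1 = 3, x_2 = 3 ↦ 0  <
So 4 of the 16 assignments meet the threshold.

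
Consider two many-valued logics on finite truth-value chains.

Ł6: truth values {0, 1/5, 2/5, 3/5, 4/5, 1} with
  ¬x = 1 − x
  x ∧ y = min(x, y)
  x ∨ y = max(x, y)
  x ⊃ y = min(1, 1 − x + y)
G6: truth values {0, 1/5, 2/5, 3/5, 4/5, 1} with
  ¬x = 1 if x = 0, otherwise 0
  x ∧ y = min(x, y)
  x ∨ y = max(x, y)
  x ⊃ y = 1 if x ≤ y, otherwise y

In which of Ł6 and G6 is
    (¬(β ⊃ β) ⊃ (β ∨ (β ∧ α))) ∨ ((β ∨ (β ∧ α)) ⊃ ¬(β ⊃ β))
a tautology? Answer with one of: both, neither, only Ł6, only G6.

both

In Ł6: every assignment gives 1 — tautology.
In G6: every assignment gives 1 — tautology.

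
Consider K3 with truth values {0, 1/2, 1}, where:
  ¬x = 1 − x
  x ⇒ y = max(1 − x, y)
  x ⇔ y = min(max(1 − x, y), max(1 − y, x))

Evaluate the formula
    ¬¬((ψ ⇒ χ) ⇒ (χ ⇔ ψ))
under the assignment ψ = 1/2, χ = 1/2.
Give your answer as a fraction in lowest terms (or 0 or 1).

1/2

ψ ⇒ χ = 1/2 ⇒ 1/2 = 1/2
χ ⇔ ψ = 1/2 ⇔ 1/2 = 1/2
(ψ ⇒ χ) ⇒ (χ ⇔ ψ) = 1/2 ⇒ 1/2 = 1/2
¬((ψ ⇒ χ) ⇒ (χ ⇔ ψ)) = ¬1/2 = 1/2
¬¬((ψ ⇒ χ) ⇒ (χ ⇔ ψ)) = ¬1/2 = 1/2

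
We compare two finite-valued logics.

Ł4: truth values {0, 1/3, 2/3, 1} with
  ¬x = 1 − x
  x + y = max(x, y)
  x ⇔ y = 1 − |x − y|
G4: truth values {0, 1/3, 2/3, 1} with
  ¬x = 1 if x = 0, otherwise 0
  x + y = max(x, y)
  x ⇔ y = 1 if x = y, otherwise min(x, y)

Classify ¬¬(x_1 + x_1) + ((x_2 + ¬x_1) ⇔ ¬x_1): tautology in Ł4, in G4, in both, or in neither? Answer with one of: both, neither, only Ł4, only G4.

In Ł4: at x_1 = 1/3, x_2 = 1 the value is 2/3 — not a tautology.
In G4: every assignment gives 1 — tautology.

only G4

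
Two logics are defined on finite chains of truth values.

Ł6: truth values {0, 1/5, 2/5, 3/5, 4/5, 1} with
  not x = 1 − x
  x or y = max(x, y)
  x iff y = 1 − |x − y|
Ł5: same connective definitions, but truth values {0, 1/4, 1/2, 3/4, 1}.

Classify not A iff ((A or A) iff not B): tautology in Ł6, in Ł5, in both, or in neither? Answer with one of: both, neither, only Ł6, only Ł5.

neither

In Ł6: at A = 0, B = 0 the value is 0 — not a tautology.
In Ł5: at A = 0, B = 0 the value is 0 — not a tautology.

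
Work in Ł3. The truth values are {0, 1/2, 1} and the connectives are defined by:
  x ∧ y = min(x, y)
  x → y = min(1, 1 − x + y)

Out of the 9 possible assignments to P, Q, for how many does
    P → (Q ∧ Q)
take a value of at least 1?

6

P = 0, Q = 0 ↦ 1  ≥
P = 0, Q = 1/2 ↦ 1  ≥
P = 0, Q = 1 ↦ 1  ≥
P = 1/2, Q = 0 ↦ 1/2  <
P = 1/2, Q = 1/2 ↦ 1  ≥
P = 1/2, Q = 1 ↦ 1  ≥
P = 1, Q = 0 ↦ 0  <
P = 1, Q = 1/2 ↦ 1/2  <
P = 1, Q = 1 ↦ 1  ≥
So 6 of the 9 assignments meet the threshold.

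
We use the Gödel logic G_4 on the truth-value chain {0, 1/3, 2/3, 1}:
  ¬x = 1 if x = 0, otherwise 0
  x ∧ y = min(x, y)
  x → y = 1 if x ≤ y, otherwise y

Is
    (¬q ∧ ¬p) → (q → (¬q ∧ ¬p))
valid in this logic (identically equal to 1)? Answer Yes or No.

Yes

p = 0, q = 0 ↦ 1
p = 0, q = 1/3 ↦ 1
p = 0, q = 2/3 ↦ 1
p = 0, q = 1 ↦ 1
p = 1/3, q = 0 ↦ 1
p = 1/3, q = 1/3 ↦ 1
p = 1/3, q = 2/3 ↦ 1
p = 1/3, q = 1 ↦ 1
p = 2/3, q = 0 ↦ 1
p = 2/3, q = 1/3 ↦ 1
p = 2/3, q = 2/3 ↦ 1
p = 2/3, q = 1 ↦ 1
p = 1, q = 0 ↦ 1
p = 1, q = 1/3 ↦ 1
p = 1, q = 2/3 ↦ 1
p = 1, q = 1 ↦ 1
Every assignment gives a value ≥ 1.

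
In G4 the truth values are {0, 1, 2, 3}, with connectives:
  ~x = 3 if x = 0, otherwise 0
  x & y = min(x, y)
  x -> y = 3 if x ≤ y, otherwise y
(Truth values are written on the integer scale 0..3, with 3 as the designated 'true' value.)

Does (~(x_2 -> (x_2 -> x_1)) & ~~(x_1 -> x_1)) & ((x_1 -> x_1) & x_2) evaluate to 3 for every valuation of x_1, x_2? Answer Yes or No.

No

Counterexample: take x_1 = 0, x_2 = 0.
x_2 -> x_1 = 0 -> 0 = 3
x_2 -> (x_2 -> x_1) = 0 -> 3 = 3
~(x_2 -> (x_2 -> x_1)) = ~3 = 0
x_1 -> x_1 = 0 -> 0 = 3
~(x_1 -> x_1) = ~3 = 0
~~(x_1 -> x_1) = ~0 = 3
~(x_2 -> (x_2 -> x_1)) & ~~(x_1 -> x_1) = 0 & 3 = 0
x_1 -> x_1 = 0 -> 0 = 3
(x_1 -> x_1) & x_2 = 3 & 0 = 0
(~(x_2 -> (x_2 -> x_1)) & ~~(x_1 -> x_1)) & ((x_1 -> x_1) & x_2) = 0 & 0 = 0
This gives 0 ≠ 3.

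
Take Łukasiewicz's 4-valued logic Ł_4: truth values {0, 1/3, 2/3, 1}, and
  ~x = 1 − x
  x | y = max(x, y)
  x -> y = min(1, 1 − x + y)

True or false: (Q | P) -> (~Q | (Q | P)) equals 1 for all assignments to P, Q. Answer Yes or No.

Yes

P = 0, Q = 0 ↦ 1
P = 0, Q = 1/3 ↦ 1
P = 0, Q = 2/3 ↦ 1
P = 0, Q = 1 ↦ 1
P = 1/3, Q = 0 ↦ 1
P = 1/3, Q = 1/3 ↦ 1
P = 1/3, Q = 2/3 ↦ 1
P = 1/3, Q = 1 ↦ 1
P = 2/3, Q = 0 ↦ 1
P = 2/3, Q = 1/3 ↦ 1
P = 2/3, Q = 2/3 ↦ 1
P = 2/3, Q = 1 ↦ 1
P = 1, Q = 0 ↦ 1
P = 1, Q = 1/3 ↦ 1
P = 1, Q = 2/3 ↦ 1
P = 1, Q = 1 ↦ 1
Every assignment gives a value ≥ 1.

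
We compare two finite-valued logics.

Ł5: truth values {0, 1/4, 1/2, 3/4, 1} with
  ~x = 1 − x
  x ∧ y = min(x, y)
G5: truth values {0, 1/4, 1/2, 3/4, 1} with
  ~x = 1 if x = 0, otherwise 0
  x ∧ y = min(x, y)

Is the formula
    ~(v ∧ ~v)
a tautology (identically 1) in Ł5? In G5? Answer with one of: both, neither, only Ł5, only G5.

In Ł5: at v = 1/4 the value is 3/4 — not a tautology.
In G5: every assignment gives 1 — tautology.

only G5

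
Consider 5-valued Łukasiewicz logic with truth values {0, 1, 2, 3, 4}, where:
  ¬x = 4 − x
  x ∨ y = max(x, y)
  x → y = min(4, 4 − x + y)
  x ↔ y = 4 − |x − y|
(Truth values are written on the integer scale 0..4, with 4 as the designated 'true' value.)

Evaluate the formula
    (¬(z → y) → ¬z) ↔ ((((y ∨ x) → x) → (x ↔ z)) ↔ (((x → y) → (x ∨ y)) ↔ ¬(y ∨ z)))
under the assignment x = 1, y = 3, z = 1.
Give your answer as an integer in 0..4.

2

z → y = 1 → 3 = 4
¬(z → y) = ¬4 = 0
¬z = ¬1 = 3
¬(z → y) → ¬z = 0 → 3 = 4
y ∨ x = 3 ∨ 1 = 3
(y ∨ x) → x = 3 → 1 = 2
x ↔ z = 1 ↔ 1 = 4
((y ∨ x) → x) → (x ↔ z) = 2 → 4 = 4
x → y = 1 → 3 = 4
x ∨ y = 1 ∨ 3 = 3
(x → y) → (x ∨ y) = 4 → 3 = 3
y ∨ z = 3 ∨ 1 = 3
¬(y ∨ z) = ¬3 = 1
((x → y) → (x ∨ y)) ↔ ¬(y ∨ z) = 3 ↔ 1 = 2
(((y ∨ x) → x) → (x ↔ z)) ↔ (((x → y) → (x ∨ y)) ↔ ¬(y ∨ z)) = 4 ↔ 2 = 2
(¬(z → y) → ¬z) ↔ ((((y ∨ x) → x) → (x ↔ z)) ↔ (((x → y) → (x ∨ y)) ↔ ¬(y ∨ z))) = 4 ↔ 2 = 2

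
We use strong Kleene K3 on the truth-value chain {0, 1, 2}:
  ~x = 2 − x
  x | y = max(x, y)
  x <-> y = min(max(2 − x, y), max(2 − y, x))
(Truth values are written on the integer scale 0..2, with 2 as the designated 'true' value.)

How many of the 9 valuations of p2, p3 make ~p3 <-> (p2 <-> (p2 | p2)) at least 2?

2

p2 = 0, p3 = 0 ↦ 2  ≥
p2 = 0, p3 = 1 ↦ 1  <
p2 = 0, p3 = 2 ↦ 0  <
p2 = 1, p3 = 0 ↦ 1  <
p2 = 1, p3 = 1 ↦ 1  <
p2 = 1, p3 = 2 ↦ 1  <
p2 = 2, p3 = 0 ↦ 2  ≥
p2 = 2, p3 = 1 ↦ 1  <
p2 = 2, p3 = 2 ↦ 0  <
So 2 of the 9 assignments meet the threshold.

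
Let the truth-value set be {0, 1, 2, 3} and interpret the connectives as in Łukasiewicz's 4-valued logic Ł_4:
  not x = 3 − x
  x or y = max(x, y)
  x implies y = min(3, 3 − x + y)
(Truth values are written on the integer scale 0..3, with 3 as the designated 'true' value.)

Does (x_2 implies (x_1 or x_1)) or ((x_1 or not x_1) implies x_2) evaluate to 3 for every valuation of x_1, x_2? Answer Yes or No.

No

Counterexample: take x_1 = 0, x_2 = 1.
x_1 or x_1 = 0 or 0 = 0
x_2 implies (x_1 or x_1) = 1 implies 0 = 2
not x_1 = not 0 = 3
x_1 or not x_1 = 0 or 3 = 3
(x_1 or not x_1) implies x_2 = 3 implies 1 = 1
(x_2 implies (x_1 or x_1)) or ((x_1 or not x_1) implies x_2) = 2 or 1 = 2
This gives 2 ≠ 3.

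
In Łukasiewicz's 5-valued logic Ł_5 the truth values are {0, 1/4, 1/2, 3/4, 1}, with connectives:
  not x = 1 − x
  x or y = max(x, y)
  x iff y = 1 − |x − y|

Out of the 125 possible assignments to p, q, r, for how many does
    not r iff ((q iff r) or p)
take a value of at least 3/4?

value 1: 28 assignments (counts)
value 3/4: 37 assignments (counts)
value 1/2: 31 assignments
value 1/4: 19 assignments
value 0: 10 assignments
So 65 of the 125 assignments meet the threshold.

65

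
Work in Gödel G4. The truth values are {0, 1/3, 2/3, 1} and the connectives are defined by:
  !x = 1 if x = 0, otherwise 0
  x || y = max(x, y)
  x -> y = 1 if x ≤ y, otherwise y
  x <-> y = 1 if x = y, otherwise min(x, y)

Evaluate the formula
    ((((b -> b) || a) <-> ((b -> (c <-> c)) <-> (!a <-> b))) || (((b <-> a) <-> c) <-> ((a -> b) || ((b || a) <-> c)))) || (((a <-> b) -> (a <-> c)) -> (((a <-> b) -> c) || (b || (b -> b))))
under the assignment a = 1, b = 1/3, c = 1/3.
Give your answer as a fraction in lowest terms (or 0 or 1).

b -> b = 1/3 -> 1/3 = 1
(b -> b) || a = 1 || 1 = 1
c <-> c = 1/3 <-> 1/3 = 1
b -> (c <-> c) = 1/3 -> 1 = 1
!a = !1 = 0
!a <-> b = 0 <-> 1/3 = 0
(b -> (c <-> c)) <-> (!a <-> b) = 1 <-> 0 = 0
((b -> b) || a) <-> ((b -> (c <-> c)) <-> (!a <-> b)) = 1 <-> 0 = 0
b <-> a = 1/3 <-> 1 = 1/3
(b <-> a) <-> c = 1/3 <-> 1/3 = 1
a -> b = 1 -> 1/3 = 1/3
b || a = 1/3 || 1 = 1
(b || a) <-> c = 1 <-> 1/3 = 1/3
(a -> b) || ((b || a) <-> c) = 1/3 || 1/3 = 1/3
((b <-> a) <-> c) <-> ((a -> b) || ((b || a) <-> c)) = 1 <-> 1/3 = 1/3
(((b -> b) || a) <-> ((b -> (c <-> c)) <-> (!a <-> b))) || (((b <-> a) <-> c) <-> ((a -> b) || ((b || a) <-> c))) = 0 || 1/3 = 1/3
a <-> b = 1 <-> 1/3 = 1/3
a <-> c = 1 <-> 1/3 = 1/3
(a <-> b) -> (a <-> c) = 1/3 -> 1/3 = 1
a <-> b = 1 <-> 1/3 = 1/3
(a <-> b) -> c = 1/3 -> 1/3 = 1
b -> b = 1/3 -> 1/3 = 1
b || (b -> b) = 1/3 || 1 = 1
((a <-> b) -> c) || (b || (b -> b)) = 1 || 1 = 1
((a <-> b) -> (a <-> c)) -> (((a <-> b) -> c) || (b || (b -> b))) = 1 -> 1 = 1
((((b -> b) || a) <-> ((b -> (c <-> c)) <-> (!a <-> b))) || (((b <-> a) <-> c) <-> ((a -> b) || ((b || a) <-> c)))) || (((a <-> b) -> (a <-> c)) -> (((a <-> b) -> c) || (b || (b -> b)))) = 1/3 || 1 = 1

1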